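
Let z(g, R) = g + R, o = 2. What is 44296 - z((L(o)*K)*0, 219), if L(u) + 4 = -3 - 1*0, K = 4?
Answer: 44077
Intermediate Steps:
L(u) = -7 (L(u) = -4 + (-3 - 1*0) = -4 + (-3 + 0) = -4 - 3 = -7)
z(g, R) = R + g
44296 - z((L(o)*K)*0, 219) = 44296 - (219 - 7*4*0) = 44296 - (219 - 28*0) = 44296 - (219 + 0) = 44296 - 1*219 = 44296 - 219 = 44077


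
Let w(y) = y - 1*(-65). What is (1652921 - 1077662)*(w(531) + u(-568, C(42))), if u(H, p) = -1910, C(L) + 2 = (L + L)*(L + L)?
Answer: -755890326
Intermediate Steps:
w(y) = 65 + y (w(y) = y + 65 = 65 + y)
C(L) = -2 + 4*L**2 (C(L) = -2 + (L + L)*(L + L) = -2 + (2*L)*(2*L) = -2 + 4*L**2)
(1652921 - 1077662)*(w(531) + u(-568, C(42))) = (1652921 - 1077662)*((65 + 531) - 1910) = 575259*(596 - 1910) = 575259*(-1314) = -755890326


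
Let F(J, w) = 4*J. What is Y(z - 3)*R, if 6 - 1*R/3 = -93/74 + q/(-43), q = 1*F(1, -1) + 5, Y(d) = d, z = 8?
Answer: 356355/3182 ≈ 111.99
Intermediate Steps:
q = 9 (q = 1*(4*1) + 5 = 1*4 + 5 = 4 + 5 = 9)
R = 71271/3182 (R = 18 - 3*(-93/74 + 9/(-43)) = 18 - 3*(-93*1/74 + 9*(-1/43)) = 18 - 3*(-93/74 - 9/43) = 18 - 3*(-4665/3182) = 18 + 13995/3182 = 71271/3182 ≈ 22.398)
Y(z - 3)*R = (8 - 3)*(71271/3182) = 5*(71271/3182) = 356355/3182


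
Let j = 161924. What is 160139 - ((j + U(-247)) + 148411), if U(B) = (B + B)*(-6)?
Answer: -153160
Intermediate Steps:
U(B) = -12*B (U(B) = (2*B)*(-6) = -12*B)
160139 - ((j + U(-247)) + 148411) = 160139 - ((161924 - 12*(-247)) + 148411) = 160139 - ((161924 + 2964) + 148411) = 160139 - (164888 + 148411) = 160139 - 1*313299 = 160139 - 313299 = -153160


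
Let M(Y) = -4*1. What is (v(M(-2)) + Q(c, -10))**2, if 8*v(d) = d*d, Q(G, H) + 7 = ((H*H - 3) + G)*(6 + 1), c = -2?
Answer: 435600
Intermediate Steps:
M(Y) = -4
Q(G, H) = -28 + 7*G + 7*H**2 (Q(G, H) = -7 + ((H*H - 3) + G)*(6 + 1) = -7 + ((H**2 - 3) + G)*7 = -7 + ((-3 + H**2) + G)*7 = -7 + (-3 + G + H**2)*7 = -7 + (-21 + 7*G + 7*H**2) = -28 + 7*G + 7*H**2)
v(d) = d**2/8 (v(d) = (d*d)/8 = d**2/8)
(v(M(-2)) + Q(c, -10))**2 = ((1/8)*(-4)**2 + (-28 + 7*(-2) + 7*(-10)**2))**2 = ((1/8)*16 + (-28 - 14 + 7*100))**2 = (2 + (-28 - 14 + 700))**2 = (2 + 658)**2 = 660**2 = 435600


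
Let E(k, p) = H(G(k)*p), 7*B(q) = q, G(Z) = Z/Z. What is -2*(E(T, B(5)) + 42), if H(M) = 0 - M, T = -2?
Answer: -578/7 ≈ -82.571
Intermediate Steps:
G(Z) = 1
H(M) = -M
B(q) = q/7
E(k, p) = -p
-2*(E(T, B(5)) + 42) = -2*(-5/7 + 42) = -2*289/7 = -578/7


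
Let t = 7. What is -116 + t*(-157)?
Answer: -1215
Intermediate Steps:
-116 + t*(-157) = -116 + 7*(-157) = -116 - 1099 = -1215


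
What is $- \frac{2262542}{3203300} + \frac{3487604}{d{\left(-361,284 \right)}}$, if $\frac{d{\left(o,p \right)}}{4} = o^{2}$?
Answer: $\frac{1249051868659}{208728629650} \approx 5.9841$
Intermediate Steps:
$d{\left(o,p \right)} = 4 o^{2}$
$- \frac{2262542}{3203300} + \frac{3487604}{d{\left(-361,284 \right)}} = - \frac{2262542}{3203300} + \frac{3487604}{4 \left(-361\right)^{2}} = \left(-2262542\right) \frac{1}{3203300} + \frac{3487604}{4 \cdot 130321} = - \frac{1131271}{1601650} + \frac{3487604}{521284} = - \frac{1131271}{1601650} + 3487604 \cdot \frac{1}{521284} = - \frac{1131271}{1601650} + \frac{871901}{130321} = \frac{1249051868659}{208728629650}$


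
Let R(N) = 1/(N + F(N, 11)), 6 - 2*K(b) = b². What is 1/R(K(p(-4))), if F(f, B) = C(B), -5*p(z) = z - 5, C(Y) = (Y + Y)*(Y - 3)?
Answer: 8869/50 ≈ 177.38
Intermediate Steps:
C(Y) = 2*Y*(-3 + Y) (C(Y) = (2*Y)*(-3 + Y) = 2*Y*(-3 + Y))
p(z) = 1 - z/5 (p(z) = -(z - 5)/5 = -(-5 + z)/5 = 1 - z/5)
F(f, B) = 2*B*(-3 + B)
K(b) = 3 - b²/2
R(N) = 1/(176 + N) (R(N) = 1/(N + 2*11*(-3 + 11)) = 1/(N + 2*11*8) = 1/(N + 176) = 1/(176 + N))
1/R(K(p(-4))) = 1/(1/(176 + (3 - (1 - ⅕*(-4))²/2))) = 1/(1/(176 + (3 - (1 + ⅘)²/2))) = 1/(1/(176 + (3 - (9/5)²/2))) = 1/(1/(176 + (3 - ½*81/25))) = 1/(1/(176 + (3 - 81/50))) = 1/(1/(176 + 69/50)) = 1/(1/(8869/50)) = 1/(50/8869) = 8869/50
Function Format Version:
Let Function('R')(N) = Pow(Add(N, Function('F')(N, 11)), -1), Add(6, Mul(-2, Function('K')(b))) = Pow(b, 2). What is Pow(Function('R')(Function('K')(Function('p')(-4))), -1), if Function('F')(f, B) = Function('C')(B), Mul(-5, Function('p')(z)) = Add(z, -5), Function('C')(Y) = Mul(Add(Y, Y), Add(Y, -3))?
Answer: Rational(8869, 50) ≈ 177.38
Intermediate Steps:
Function('C')(Y) = Mul(2, Y, Add(-3, Y)) (Function('C')(Y) = Mul(Mul(2, Y), Add(-3, Y)) = Mul(2, Y, Add(-3, Y)))
Function('p')(z) = Add(1, Mul(Rational(-1, 5), z)) (Function('p')(z) = Mul(Rational(-1, 5), Add(z, -5)) = Mul(Rational(-1, 5), Add(-5, z)) = Add(1, Mul(Rational(-1, 5), z)))
Function('F')(f, B) = Mul(2, B, Add(-3, B))
Function('K')(b) = Add(3, Mul(Rational(-1, 2), Pow(b, 2)))
Function('R')(N) = Pow(Add(176, N), -1) (Function('R')(N) = Pow(Add(N, Mul(2, 11, Add(-3, 11))), -1) = Pow(Add(N, Mul(2, 11, 8)), -1) = Pow(Add(N, 176), -1) = Pow(Add(176, N), -1))
Pow(Function('R')(Function('K')(Function('p')(-4))), -1) = Pow(Pow(Add(176, Add(3, Mul(Rational(-1, 2), Pow(Add(1, Mul(Rational(-1, 5), -4)), 2)))), -1), -1) = Pow(Pow(Add(176, Add(3, Mul(Rational(-1, 2), Pow(Add(1, Rational(4, 5)), 2)))), -1), -1) = Pow(Pow(Add(176, Add(3, Mul(Rational(-1, 2), Pow(Rational(9, 5), 2)))), -1), -1) = Pow(Pow(Add(176, Add(3, Mul(Rational(-1, 2), Rational(81, 25)))), -1), -1) = Pow(Pow(Add(176, Add(3, Rational(-81, 50))), -1), -1) = Pow(Pow(Add(176, Rational(69, 50)), -1), -1) = Pow(Pow(Rational(8869, 50), -1), -1) = Pow(Rational(50, 8869), -1) = Rational(8869, 50)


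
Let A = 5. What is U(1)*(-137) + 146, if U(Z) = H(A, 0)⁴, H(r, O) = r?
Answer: -85479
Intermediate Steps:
U(Z) = 625 (U(Z) = 5⁴ = 625)
U(1)*(-137) + 146 = 625*(-137) + 146 = -85625 + 146 = -85479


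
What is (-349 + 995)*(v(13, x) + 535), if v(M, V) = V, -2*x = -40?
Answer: 358530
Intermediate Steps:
x = 20 (x = -½*(-40) = 20)
(-349 + 995)*(v(13, x) + 535) = (-349 + 995)*(20 + 535) = 646*555 = 358530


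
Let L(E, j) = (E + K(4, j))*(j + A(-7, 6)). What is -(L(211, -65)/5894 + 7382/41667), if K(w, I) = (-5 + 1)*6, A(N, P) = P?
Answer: 416202503/245585298 ≈ 1.6947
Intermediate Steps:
K(w, I) = -24 (K(w, I) = -4*6 = -24)
L(E, j) = (-24 + E)*(6 + j) (L(E, j) = (E - 24)*(j + 6) = (-24 + E)*(6 + j))
-(L(211, -65)/5894 + 7382/41667) = -((-144 - 24*(-65) + 6*211 + 211*(-65))/5894 + 7382/41667) = -((-144 + 1560 + 1266 - 13715)*(1/5894) + 7382*(1/41667)) = -(-11033*1/5894 + 7382/41667) = -(-11033/5894 + 7382/41667) = -1*(-416202503/245585298) = 416202503/245585298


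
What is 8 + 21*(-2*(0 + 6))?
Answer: -244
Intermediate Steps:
8 + 21*(-2*(0 + 6)) = 8 + 21*(-2*6) = 8 + 21*(-12) = 8 - 252 = -244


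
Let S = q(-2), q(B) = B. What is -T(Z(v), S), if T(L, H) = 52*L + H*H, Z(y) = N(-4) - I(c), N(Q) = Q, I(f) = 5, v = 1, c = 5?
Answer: 464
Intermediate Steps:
S = -2
Z(y) = -9 (Z(y) = -4 - 1*5 = -4 - 5 = -9)
T(L, H) = H² + 52*L (T(L, H) = 52*L + H² = H² + 52*L)
-T(Z(v), S) = -((-2)² + 52*(-9)) = -(4 - 468) = -1*(-464) = 464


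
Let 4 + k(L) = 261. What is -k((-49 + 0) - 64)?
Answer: -257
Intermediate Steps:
k(L) = 257 (k(L) = -4 + 261 = 257)
-k((-49 + 0) - 64) = -1*257 = -257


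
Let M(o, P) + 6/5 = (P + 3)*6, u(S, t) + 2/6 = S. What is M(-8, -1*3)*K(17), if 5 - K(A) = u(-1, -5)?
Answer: -38/5 ≈ -7.6000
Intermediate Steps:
u(S, t) = -1/3 + S
M(o, P) = 84/5 + 6*P (M(o, P) = -6/5 + (P + 3)*6 = -6/5 + (3 + P)*6 = -6/5 + (18 + 6*P) = 84/5 + 6*P)
K(A) = 19/3 (K(A) = 5 - (-1/3 - 1) = 5 - 1*(-4/3) = 5 + 4/3 = 19/3)
M(-8, -1*3)*K(17) = (84/5 + 6*(-1*3))*(19/3) = (84/5 + 6*(-3))*(19/3) = (84/5 - 18)*(19/3) = -6/5*19/3 = -38/5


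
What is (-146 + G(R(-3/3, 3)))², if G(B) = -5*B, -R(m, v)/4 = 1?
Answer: 15876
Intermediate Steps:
R(m, v) = -4 (R(m, v) = -4*1 = -4)
(-146 + G(R(-3/3, 3)))² = (-146 - 5*(-4))² = (-146 + 20)² = (-126)² = 15876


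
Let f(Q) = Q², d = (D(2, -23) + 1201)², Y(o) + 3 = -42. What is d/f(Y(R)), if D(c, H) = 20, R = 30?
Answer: 165649/225 ≈ 736.22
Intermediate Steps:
Y(o) = -45 (Y(o) = -3 - 42 = -45)
d = 1490841 (d = (20 + 1201)² = 1221² = 1490841)
d/f(Y(R)) = 1490841/((-45)²) = 1490841/2025 = 1490841*(1/2025) = 165649/225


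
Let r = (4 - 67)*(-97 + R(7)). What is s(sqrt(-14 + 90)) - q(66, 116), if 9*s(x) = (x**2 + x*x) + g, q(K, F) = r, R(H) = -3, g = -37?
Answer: -56585/9 ≈ -6287.2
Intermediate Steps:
r = 6300 (r = (4 - 67)*(-97 - 3) = -63*(-100) = 6300)
q(K, F) = 6300
s(x) = -37/9 + 2*x**2/9 (s(x) = ((x**2 + x*x) - 37)/9 = ((x**2 + x**2) - 37)/9 = (2*x**2 - 37)/9 = (-37 + 2*x**2)/9 = -37/9 + 2*x**2/9)
s(sqrt(-14 + 90)) - q(66, 116) = (-37/9 + 2*(sqrt(-14 + 90))**2/9) - 1*6300 = (-37/9 + 2*(sqrt(76))**2/9) - 6300 = (-37/9 + 2*(2*sqrt(19))**2/9) - 6300 = (-37/9 + (2/9)*76) - 6300 = (-37/9 + 152/9) - 6300 = 115/9 - 6300 = -56585/9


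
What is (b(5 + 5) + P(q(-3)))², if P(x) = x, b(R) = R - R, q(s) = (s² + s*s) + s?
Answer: 225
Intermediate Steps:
q(s) = s + 2*s² (q(s) = (s² + s²) + s = 2*s² + s = s + 2*s²)
b(R) = 0
(b(5 + 5) + P(q(-3)))² = (0 - 3*(1 + 2*(-3)))² = (0 - 3*(1 - 6))² = (0 - 3*(-5))² = (0 + 15)² = 15² = 225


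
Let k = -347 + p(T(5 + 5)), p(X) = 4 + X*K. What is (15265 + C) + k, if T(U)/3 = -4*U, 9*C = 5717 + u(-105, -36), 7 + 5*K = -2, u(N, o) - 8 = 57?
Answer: 142024/9 ≈ 15780.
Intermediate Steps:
u(N, o) = 65 (u(N, o) = 8 + 57 = 65)
K = -9/5 (K = -7/5 + (⅕)*(-2) = -7/5 - ⅖ = -9/5 ≈ -1.8000)
C = 5782/9 (C = (5717 + 65)/9 = (⅑)*5782 = 5782/9 ≈ 642.44)
T(U) = -12*U (T(U) = 3*(-4*U) = -12*U)
p(X) = 4 - 9*X/5 (p(X) = 4 + X*(-9/5) = 4 - 9*X/5)
k = -127 (k = -347 + (4 - (-108)*(5 + 5)/5) = -347 + (4 - (-108)*10/5) = -347 + (4 - 9/5*(-120)) = -347 + (4 + 216) = -347 + 220 = -127)
(15265 + C) + k = (15265 + 5782/9) - 127 = 143167/9 - 127 = 142024/9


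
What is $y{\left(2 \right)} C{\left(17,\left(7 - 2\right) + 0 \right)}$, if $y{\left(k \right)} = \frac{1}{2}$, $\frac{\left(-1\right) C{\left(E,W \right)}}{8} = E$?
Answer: $-68$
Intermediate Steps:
$C{\left(E,W \right)} = - 8 E$
$y{\left(k \right)} = \frac{1}{2}$
$y{\left(2 \right)} C{\left(17,\left(7 - 2\right) + 0 \right)} = \frac{\left(-8\right) 17}{2} = \frac{1}{2} \left(-136\right) = -68$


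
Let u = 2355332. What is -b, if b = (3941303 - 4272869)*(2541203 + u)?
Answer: 1623524523810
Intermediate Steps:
b = -1623524523810 (b = (3941303 - 4272869)*(2541203 + 2355332) = -331566*4896535 = -1623524523810)
-b = -1*(-1623524523810) = 1623524523810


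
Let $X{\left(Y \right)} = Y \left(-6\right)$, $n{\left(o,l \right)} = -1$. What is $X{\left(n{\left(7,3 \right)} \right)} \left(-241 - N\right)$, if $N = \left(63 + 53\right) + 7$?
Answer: $-2184$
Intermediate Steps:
$X{\left(Y \right)} = - 6 Y$
$N = 123$ ($N = 116 + 7 = 123$)
$X{\left(n{\left(7,3 \right)} \right)} \left(-241 - N\right) = \left(-6\right) \left(-1\right) \left(-241 - 123\right) = 6 \left(-241 - 123\right) = 6 \left(-364\right) = -2184$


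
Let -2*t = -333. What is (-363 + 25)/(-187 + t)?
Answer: 676/41 ≈ 16.488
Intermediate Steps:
t = 333/2 (t = -½*(-333) = 333/2 ≈ 166.50)
(-363 + 25)/(-187 + t) = (-363 + 25)/(-187 + 333/2) = -338/(-41/2) = -338*(-2/41) = 676/41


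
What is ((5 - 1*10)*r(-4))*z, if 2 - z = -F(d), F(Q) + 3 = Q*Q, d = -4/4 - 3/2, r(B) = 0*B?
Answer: 0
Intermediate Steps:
r(B) = 0
d = -5/2 (d = -4*1/4 - 3*1/2 = -1 - 3/2 = -5/2 ≈ -2.5000)
F(Q) = -3 + Q**2 (F(Q) = -3 + Q*Q = -3 + Q**2)
z = 21/4 (z = 2 - (-1)*(-3 + (-5/2)**2) = 2 - (-1)*(-3 + 25/4) = 2 - (-1)*13/4 = 2 - 1*(-13/4) = 2 + 13/4 = 21/4 ≈ 5.2500)
((5 - 1*10)*r(-4))*z = ((5 - 1*10)*0)*(21/4) = ((5 - 10)*0)*(21/4) = -5*0*(21/4) = 0*(21/4) = 0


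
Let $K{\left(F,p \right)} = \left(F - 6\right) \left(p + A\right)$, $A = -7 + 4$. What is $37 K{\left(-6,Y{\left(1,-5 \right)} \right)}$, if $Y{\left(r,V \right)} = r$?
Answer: $888$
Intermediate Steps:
$A = -3$
$K{\left(F,p \right)} = \left(-6 + F\right) \left(-3 + p\right)$ ($K{\left(F,p \right)} = \left(F - 6\right) \left(p - 3\right) = \left(-6 + F\right) \left(-3 + p\right)$)
$37 K{\left(-6,Y{\left(1,-5 \right)} \right)} = 37 \left(18 - 6 - -18 - 6\right) = 37 \left(18 - 6 + 18 - 6\right) = 37 \cdot 24 = 888$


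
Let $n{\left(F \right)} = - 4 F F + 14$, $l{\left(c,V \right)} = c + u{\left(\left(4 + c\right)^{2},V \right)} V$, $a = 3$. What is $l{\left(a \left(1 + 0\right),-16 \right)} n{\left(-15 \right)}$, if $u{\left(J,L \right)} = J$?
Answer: $691966$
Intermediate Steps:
$l{\left(c,V \right)} = c + V \left(4 + c\right)^{2}$ ($l{\left(c,V \right)} = c + \left(4 + c\right)^{2} V = c + V \left(4 + c\right)^{2}$)
$n{\left(F \right)} = 14 - 4 F^{2}$ ($n{\left(F \right)} = - 4 F^{2} + 14 = 14 - 4 F^{2}$)
$l{\left(a \left(1 + 0\right),-16 \right)} n{\left(-15 \right)} = \left(3 \left(1 + 0\right) - 16 \left(4 + 3 \left(1 + 0\right)\right)^{2}\right) \left(14 - 4 \left(-15\right)^{2}\right) = \left(3 \cdot 1 - 16 \left(4 + 3 \cdot 1\right)^{2}\right) \left(14 - 900\right) = \left(3 - 16 \left(4 + 3\right)^{2}\right) \left(14 - 900\right) = \left(3 - 16 \cdot 7^{2}\right) \left(-886\right) = \left(3 - 784\right) \left(-886\right) = \left(-781\right) \left(-886\right) = 691966$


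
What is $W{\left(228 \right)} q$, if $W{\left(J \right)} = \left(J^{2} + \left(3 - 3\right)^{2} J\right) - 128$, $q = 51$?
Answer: $2644656$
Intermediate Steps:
$W{\left(J \right)} = -128 + J^{2}$ ($W{\left(J \right)} = \left(J^{2} + 0^{2} J\right) - 128 = \left(J^{2} + 0 J\right) - 128 = \left(J^{2} + 0\right) - 128 = J^{2} - 128 = -128 + J^{2}$)
$W{\left(228 \right)} q = \left(-128 + 228^{2}\right) 51 = \left(-128 + 51984\right) 51 = 51856 \cdot 51 = 2644656$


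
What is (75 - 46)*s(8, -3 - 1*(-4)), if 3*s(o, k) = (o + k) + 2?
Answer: 319/3 ≈ 106.33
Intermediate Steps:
s(o, k) = ⅔ + k/3 + o/3 (s(o, k) = ((o + k) + 2)/3 = ((k + o) + 2)/3 = (2 + k + o)/3 = ⅔ + k/3 + o/3)
(75 - 46)*s(8, -3 - 1*(-4)) = (75 - 46)*(⅔ + (-3 - 1*(-4))/3 + (⅓)*8) = 29*(⅔ + (-3 + 4)/3 + 8/3) = 29*(⅔ + (⅓)*1 + 8/3) = 29*(⅔ + ⅓ + 8/3) = 29*(11/3) = 319/3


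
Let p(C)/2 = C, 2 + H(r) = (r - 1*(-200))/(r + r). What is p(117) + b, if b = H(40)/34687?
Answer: 8116759/34687 ≈ 234.00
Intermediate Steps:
H(r) = -2 + (200 + r)/(2*r) (H(r) = -2 + (r - 1*(-200))/(r + r) = -2 + (r + 200)/((2*r)) = -2 + (200 + r)*(1/(2*r)) = -2 + (200 + r)/(2*r))
p(C) = 2*C
b = 1/34687 (b = (-3/2 + 100/40)/34687 = (-3/2 + 100*(1/40))*(1/34687) = (-3/2 + 5/2)*(1/34687) = 1*(1/34687) = 1/34687 ≈ 2.8829e-5)
p(117) + b = 2*117 + 1/34687 = 234 + 1/34687 = 8116759/34687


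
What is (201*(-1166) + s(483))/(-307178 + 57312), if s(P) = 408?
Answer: 116979/124933 ≈ 0.93633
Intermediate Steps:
(201*(-1166) + s(483))/(-307178 + 57312) = (201*(-1166) + 408)/(-307178 + 57312) = (-234366 + 408)/(-249866) = -233958*(-1/249866) = 116979/124933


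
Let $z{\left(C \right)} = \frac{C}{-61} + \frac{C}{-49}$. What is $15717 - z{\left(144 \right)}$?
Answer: $\frac{46993953}{2989} \approx 15722.0$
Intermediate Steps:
$z{\left(C \right)} = - \frac{110 C}{2989}$ ($z{\left(C \right)} = C \left(- \frac{1}{61}\right) + C \left(- \frac{1}{49}\right) = - \frac{C}{61} - \frac{C}{49} = - \frac{110 C}{2989}$)
$15717 - z{\left(144 \right)} = 15717 - \left(- \frac{110}{2989}\right) 144 = 15717 - - \frac{15840}{2989} = 15717 + \frac{15840}{2989} = \frac{46993953}{2989}$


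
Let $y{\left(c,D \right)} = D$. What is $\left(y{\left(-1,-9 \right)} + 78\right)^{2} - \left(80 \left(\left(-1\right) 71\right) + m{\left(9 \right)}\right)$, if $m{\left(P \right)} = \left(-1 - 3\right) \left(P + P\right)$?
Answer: $10513$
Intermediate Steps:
$m{\left(P \right)} = - 8 P$ ($m{\left(P \right)} = - 4 \cdot 2 P = - 8 P$)
$\left(y{\left(-1,-9 \right)} + 78\right)^{2} - \left(80 \left(\left(-1\right) 71\right) + m{\left(9 \right)}\right) = \left(-9 + 78\right)^{2} - \left(80 \left(\left(-1\right) 71\right) - 72\right) = 69^{2} - \left(80 \left(-71\right) - 72\right) = 4761 - \left(-5680 - 72\right) = 4761 - -5752 = 4761 + 5752 = 10513$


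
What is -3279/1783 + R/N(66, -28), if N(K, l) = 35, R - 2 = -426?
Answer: -870757/62405 ≈ -13.953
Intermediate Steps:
R = -424 (R = 2 - 426 = -424)
-3279/1783 + R/N(66, -28) = -3279/1783 - 424/35 = -870757/62405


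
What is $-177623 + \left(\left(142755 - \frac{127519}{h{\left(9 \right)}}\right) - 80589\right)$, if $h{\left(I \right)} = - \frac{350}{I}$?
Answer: $- \frac{5608897}{50} \approx -1.1218 \cdot 10^{5}$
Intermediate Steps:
$-177623 + \left(\left(142755 - \frac{127519}{h{\left(9 \right)}}\right) - 80589\right) = -177623 - \left(-62166 - \frac{163953}{50}\right) = -177623 + \left(\left(142755 - - \frac{163953}{50}\right) - 80589\right) = -177623 + \left(\left(142755 + \frac{163953}{50}\right) - 80589\right) = -177623 + \left(\frac{7301703}{50} - 80589\right) = -177623 + \frac{3272253}{50} = - \frac{5608897}{50}$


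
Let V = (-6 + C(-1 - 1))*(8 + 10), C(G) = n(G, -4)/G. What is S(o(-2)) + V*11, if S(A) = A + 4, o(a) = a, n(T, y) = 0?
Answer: -1186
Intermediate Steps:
C(G) = 0 (C(G) = 0/G = 0)
V = -108 (V = (-6 + 0)*(8 + 10) = -6*18 = -108)
S(A) = 4 + A
S(o(-2)) + V*11 = (4 - 2) - 108*11 = 2 - 1188 = -1186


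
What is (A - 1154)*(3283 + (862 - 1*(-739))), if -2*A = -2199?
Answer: -266178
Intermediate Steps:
A = 2199/2 (A = -½*(-2199) = 2199/2 ≈ 1099.5)
(A - 1154)*(3283 + (862 - 1*(-739))) = (2199/2 - 1154)*(3283 + (862 - 1*(-739))) = -109*(3283 + (862 + 739))/2 = -109*(3283 + 1601)/2 = -109/2*4884 = -266178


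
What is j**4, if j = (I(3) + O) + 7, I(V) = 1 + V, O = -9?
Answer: 16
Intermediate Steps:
j = 2 (j = ((1 + 3) - 9) + 7 = (4 - 9) + 7 = -5 + 7 = 2)
j**4 = 2**4 = 16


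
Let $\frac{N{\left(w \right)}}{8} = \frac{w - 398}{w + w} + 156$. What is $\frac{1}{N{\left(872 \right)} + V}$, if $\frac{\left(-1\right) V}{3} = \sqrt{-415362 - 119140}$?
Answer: $\frac{1650369}{8413667191} + \frac{11881 i \sqrt{534502}}{25241001573} \approx 0.00019615 + 0.00034413 i$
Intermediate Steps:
$V = - 3 i \sqrt{534502}$ ($V = - 3 \sqrt{-415362 - 119140} = - 3 \sqrt{-534502} = - 3 i \sqrt{534502} \approx - 2193.3 i$)
$N{\left(w \right)} = 1248 + \frac{4 \left(-398 + w\right)}{w}$ ($N{\left(w \right)} = 8 \left(\frac{w - 398}{w + w} + 156\right) = 8 \left(\frac{-398 + w}{2 w} + 156\right) = 8 \left(156 + \frac{-398 + w}{2 w}\right) = 1248 + \frac{4 \left(-398 + w\right)}{w}$)
$\frac{1}{N{\left(872 \right)} + V} = \frac{1}{\left(1252 - \frac{1592}{872}\right) - 3 i \sqrt{534502}} = \frac{1}{\left(1252 - \frac{199}{109}\right) - 3 i \sqrt{534502}} = \frac{1}{\frac{136269}{109} - 3 i \sqrt{534502}}$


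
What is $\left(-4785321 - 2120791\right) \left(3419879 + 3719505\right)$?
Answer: $-49305385515008$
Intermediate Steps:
$\left(-4785321 - 2120791\right) \left(3419879 + 3719505\right) = \left(-6906112\right) 7139384 = -49305385515008$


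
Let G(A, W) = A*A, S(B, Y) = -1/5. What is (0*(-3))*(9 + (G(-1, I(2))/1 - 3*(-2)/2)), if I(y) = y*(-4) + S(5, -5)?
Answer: 0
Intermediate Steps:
S(B, Y) = -⅕ (S(B, Y) = -1*⅕ = -⅕)
I(y) = -⅕ - 4*y (I(y) = y*(-4) - ⅕ = -4*y - ⅕ = -⅕ - 4*y)
G(A, W) = A²
(0*(-3))*(9 + (G(-1, I(2))/1 - 3*(-2)/2)) = (0*(-3))*(9 + ((-1)²/1 - 3*(-2)/2)) = 0*(9 + (1*1 + 6*(½))) = 0*(9 + (1 + 3)) = 0*(9 + 4) = 0*13 = 0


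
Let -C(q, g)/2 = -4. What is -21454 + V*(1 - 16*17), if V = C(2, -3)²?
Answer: -38798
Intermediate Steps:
C(q, g) = 8 (C(q, g) = -2*(-4) = 8)
V = 64 (V = 8² = 64)
-21454 + V*(1 - 16*17) = -21454 + 64*(1 - 16*17) = -21454 + 64*(1 - 272) = -21454 + 64*(-271) = -21454 - 17344 = -38798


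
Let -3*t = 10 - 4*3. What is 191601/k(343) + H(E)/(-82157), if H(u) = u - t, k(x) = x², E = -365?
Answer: 47353151024/28997066679 ≈ 1.6330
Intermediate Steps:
t = ⅔ (t = -(10 - 4*3)/3 = -(10 - 12)/3 = -⅓*(-2) = ⅔ ≈ 0.66667)
H(u) = -⅔ + u (H(u) = u - 1*⅔ = u - ⅔ = -⅔ + u)
191601/k(343) + H(E)/(-82157) = 191601/(343²) + (-⅔ - 365)/(-82157) = 191601/117649 - 1097/3*(-1/82157) = 191601*(1/117649) + 1097/246471 = 191601/117649 + 1097/246471 = 47353151024/28997066679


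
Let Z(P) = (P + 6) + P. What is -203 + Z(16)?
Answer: -165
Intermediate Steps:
Z(P) = 6 + 2*P (Z(P) = (6 + P) + P = 6 + 2*P)
-203 + Z(16) = -203 + (6 + 2*16) = -203 + (6 + 32) = -203 + 38 = -165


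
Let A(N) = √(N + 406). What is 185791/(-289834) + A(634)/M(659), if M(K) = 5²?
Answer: -185791/289834 + 4*√65/25 ≈ 0.64894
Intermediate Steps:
M(K) = 25
A(N) = √(406 + N)
185791/(-289834) + A(634)/M(659) = 185791/(-289834) + √(406 + 634)/25 = 185791*(-1/289834) + √1040*(1/25) = -185791/289834 + (4*√65)*(1/25) = -185791/289834 + 4*√65/25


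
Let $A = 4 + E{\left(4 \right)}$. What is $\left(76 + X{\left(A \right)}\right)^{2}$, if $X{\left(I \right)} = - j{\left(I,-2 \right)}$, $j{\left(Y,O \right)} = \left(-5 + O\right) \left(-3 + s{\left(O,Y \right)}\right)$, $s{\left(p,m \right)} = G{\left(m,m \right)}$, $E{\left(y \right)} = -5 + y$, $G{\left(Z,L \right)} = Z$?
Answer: $5776$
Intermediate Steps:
$s{\left(p,m \right)} = m$
$j{\left(Y,O \right)} = \left(-5 + O\right) \left(-3 + Y\right)$
$A = 3$ ($A = 4 + \left(-5 + 4\right) = 4 - 1 = 3$)
$X{\left(I \right)} = -21 + 7 I$ ($X{\left(I \right)} = - (15 - 5 I - -6 - 2 I) = - (15 - 5 I + 6 - 2 I) = - (21 - 7 I) = -21 + 7 I$)
$\left(76 + X{\left(A \right)}\right)^{2} = \left(76 + \left(-21 + 7 \cdot 3\right)\right)^{2} = \left(76 + \left(-21 + 21\right)\right)^{2} = \left(76 + 0\right)^{2} = 76^{2} = 5776$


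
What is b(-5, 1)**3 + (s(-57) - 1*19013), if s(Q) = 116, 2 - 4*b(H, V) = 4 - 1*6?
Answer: -18896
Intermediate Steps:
b(H, V) = 1 (b(H, V) = 1/2 - (4 - 1*6)/4 = 1/2 - (4 - 6)/4 = 1/2 - 1/4*(-2) = 1/2 + 1/2 = 1)
b(-5, 1)**3 + (s(-57) - 1*19013) = 1**3 + (116 - 1*19013) = 1 + (116 - 19013) = 1 - 18897 = -18896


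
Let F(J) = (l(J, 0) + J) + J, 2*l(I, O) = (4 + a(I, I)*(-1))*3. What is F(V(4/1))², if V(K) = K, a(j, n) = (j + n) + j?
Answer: 16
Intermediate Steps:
a(j, n) = n + 2*j
l(I, O) = 6 - 9*I/2 (l(I, O) = ((4 + (I + 2*I)*(-1))*3)/2 = ((4 + (3*I)*(-1))*3)/2 = ((4 - 3*I)*3)/2 = (12 - 9*I)/2 = 6 - 9*I/2)
F(J) = 6 - 5*J/2 (F(J) = ((6 - 9*J/2) + J) + J = (6 - 7*J/2) + J = 6 - 5*J/2)
F(V(4/1))² = (6 - 10/1)² = (6 - 10)² = (-4)² = 16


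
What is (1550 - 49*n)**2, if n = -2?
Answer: 2715904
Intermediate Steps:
(1550 - 49*n)**2 = (1550 - 49*(-2))**2 = (1550 + 98)**2 = 1648**2 = 2715904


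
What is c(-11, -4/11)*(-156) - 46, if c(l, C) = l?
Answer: 1670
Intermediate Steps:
c(-11, -4/11)*(-156) - 46 = -11*(-156) - 46 = 1716 - 46 = 1670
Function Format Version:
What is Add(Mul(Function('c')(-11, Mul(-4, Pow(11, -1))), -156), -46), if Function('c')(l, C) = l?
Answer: 1670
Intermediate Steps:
Add(Mul(Function('c')(-11, Mul(-4, Pow(11, -1))), -156), -46) = Add(Mul(-11, -156), -46) = Add(1716, -46) = 1670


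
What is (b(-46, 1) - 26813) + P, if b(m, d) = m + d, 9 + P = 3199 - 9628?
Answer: -33296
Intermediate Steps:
P = -6438 (P = -9 + (3199 - 9628) = -9 - 6429 = -6438)
b(m, d) = d + m
(b(-46, 1) - 26813) + P = ((1 - 46) - 26813) - 6438 = (-45 - 26813) - 6438 = -26858 - 6438 = -33296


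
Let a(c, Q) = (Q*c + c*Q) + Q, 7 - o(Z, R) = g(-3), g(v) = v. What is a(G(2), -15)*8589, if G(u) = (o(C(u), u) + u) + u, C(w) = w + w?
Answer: -3736215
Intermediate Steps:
C(w) = 2*w
o(Z, R) = 10 (o(Z, R) = 7 - 1*(-3) = 7 + 3 = 10)
G(u) = 10 + 2*u (G(u) = (10 + u) + u = 10 + 2*u)
a(c, Q) = Q + 2*Q*c (a(c, Q) = (Q*c + Q*c) + Q = 2*Q*c + Q = Q + 2*Q*c)
a(G(2), -15)*8589 = -15*(1 + 2*(10 + 2*2))*8589 = -15*(1 + 2*(10 + 4))*8589 = -15*(1 + 2*14)*8589 = -15*(1 + 28)*8589 = -15*29*8589 = -435*8589 = -3736215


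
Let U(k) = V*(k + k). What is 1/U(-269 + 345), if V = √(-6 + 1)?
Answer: -I*√5/760 ≈ -0.0029422*I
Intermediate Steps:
V = I*√5 (V = √(-5) = I*√5 ≈ 2.2361*I)
U(k) = 2*I*k*√5 (U(k) = (I*√5)*(k + k) = (I*√5)*(2*k) = 2*I*k*√5)
1/U(-269 + 345) = 1/(2*I*(-269 + 345)*√5) = 1/(2*I*76*√5) = 1/(152*I*√5) = -I*√5/760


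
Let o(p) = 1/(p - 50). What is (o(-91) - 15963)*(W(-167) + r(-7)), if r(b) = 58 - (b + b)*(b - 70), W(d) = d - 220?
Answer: 1055617696/47 ≈ 2.2460e+7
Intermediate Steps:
W(d) = -220 + d
r(b) = 58 - 2*b*(-70 + b)
o(p) = 1/(-50 + p)
(o(-91) - 15963)*(W(-167) + r(-7)) = (1/(-50 - 91) - 15963)*((-220 - 167) + (58 - 2*(-7)² + 140*(-7))) = (1/(-141) - 15963)*(-387 + (58 - 2*49 - 980)) = (-1/141 - 15963)*(-387 + (58 - 98 - 980)) = -2250784*(-387 - 1020)/141 = -2250784/141*(-1407) = 1055617696/47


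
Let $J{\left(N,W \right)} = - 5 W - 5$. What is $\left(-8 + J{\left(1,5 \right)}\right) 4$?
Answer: $-152$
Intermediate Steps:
$J{\left(N,W \right)} = -5 - 5 W$
$\left(-8 + J{\left(1,5 \right)}\right) 4 = \left(-8 - 30\right) 4 = \left(-38\right) 4 = -152$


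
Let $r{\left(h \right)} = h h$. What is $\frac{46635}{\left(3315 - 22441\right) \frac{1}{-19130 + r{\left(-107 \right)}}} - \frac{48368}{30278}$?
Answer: $\frac{5422379259281}{289548514} \approx 18727.0$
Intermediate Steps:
$r{\left(h \right)} = h^{2}$
$\frac{46635}{\left(3315 - 22441\right) \frac{1}{-19130 + r{\left(-107 \right)}}} - \frac{48368}{30278} = \frac{46635}{\left(3315 - 22441\right) \frac{1}{-19130 + \left(-107\right)^{2}}} - \frac{48368}{30278} = \frac{46635}{\left(-19126\right) \frac{1}{-19130 + 11449}} - \frac{24184}{15139} = \frac{46635}{\left(-19126\right) \frac{1}{-7681}} - \frac{24184}{15139} = \frac{46635}{\left(-19126\right) \left(- \frac{1}{7681}\right)} - \frac{24184}{15139} = \frac{46635}{\frac{19126}{7681}} - \frac{24184}{15139} = 46635 \cdot \frac{7681}{19126} - \frac{24184}{15139} = \frac{358203435}{19126} - \frac{24184}{15139} = \frac{5422379259281}{289548514}$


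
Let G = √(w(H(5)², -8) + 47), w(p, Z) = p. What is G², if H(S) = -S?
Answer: 72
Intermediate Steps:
G = 6*√2 (G = √((-1*5)² + 47) = √((-5)² + 47) = √(25 + 47) = √72 = 6*√2 ≈ 8.4853)
G² = (6*√2)² = 72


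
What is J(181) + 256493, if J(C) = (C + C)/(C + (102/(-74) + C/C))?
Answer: 1714156113/6683 ≈ 2.5650e+5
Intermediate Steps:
J(C) = 2*C/(-14/37 + C) (J(C) = (2*C)/(C + (102*(-1/74) + 1)) = (2*C)/(C + (-51/37 + 1)) = (2*C)/(C - 14/37) = (2*C)/(-14/37 + C) = 2*C/(-14/37 + C))
J(181) + 256493 = 74*181/(-14 + 37*181) + 256493 = 74*181/(-14 + 6697) + 256493 = 74*181/6683 + 256493 = 74*181*(1/6683) + 256493 = 13394/6683 + 256493 = 1714156113/6683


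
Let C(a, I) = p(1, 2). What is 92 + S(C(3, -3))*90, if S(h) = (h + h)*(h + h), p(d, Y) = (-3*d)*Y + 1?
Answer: 9092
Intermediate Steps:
p(d, Y) = 1 - 3*Y*d (p(d, Y) = -3*Y*d + 1 = 1 - 3*Y*d)
C(a, I) = -5 (C(a, I) = 1 - 3*2*1 = 1 - 6 = -5)
S(h) = 4*h**2 (S(h) = (2*h)*(2*h) = 4*h**2)
92 + S(C(3, -3))*90 = 92 + (4*(-5)**2)*90 = 92 + (4*25)*90 = 92 + 100*90 = 92 + 9000 = 9092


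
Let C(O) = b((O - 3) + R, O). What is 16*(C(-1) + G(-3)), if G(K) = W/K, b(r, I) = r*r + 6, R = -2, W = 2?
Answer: 1984/3 ≈ 661.33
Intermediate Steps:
b(r, I) = 6 + r**2 (b(r, I) = r**2 + 6 = 6 + r**2)
C(O) = 6 + (-5 + O)**2 (C(O) = 6 + ((O - 3) - 2)**2 = 6 + ((-3 + O) - 2)**2 = 6 + (-5 + O)**2)
G(K) = 2/K
16*(C(-1) + G(-3)) = 16*((6 + (-5 - 1)**2) + 2/(-3)) = 16*((6 + (-6)**2) + 2*(-1/3)) = 16*((6 + 36) - 2/3) = 16*(42 - 2/3) = 16*(124/3) = 1984/3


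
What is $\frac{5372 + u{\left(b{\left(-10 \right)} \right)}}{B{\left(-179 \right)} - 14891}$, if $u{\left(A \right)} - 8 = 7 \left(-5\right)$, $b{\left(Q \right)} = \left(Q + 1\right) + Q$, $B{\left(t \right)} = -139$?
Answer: $- \frac{1069}{3006} \approx -0.35562$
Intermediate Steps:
$b{\left(Q \right)} = 1 + 2 Q$ ($b{\left(Q \right)} = \left(1 + Q\right) + Q = 1 + 2 Q$)
$u{\left(A \right)} = -27$ ($u{\left(A \right)} = 8 + 7 \left(-5\right) = 8 - 35 = -27$)
$\frac{5372 + u{\left(b{\left(-10 \right)} \right)}}{B{\left(-179 \right)} - 14891} = \frac{5372 - 27}{-139 - 14891} = \frac{5345}{-15030} = 5345 \left(- \frac{1}{15030}\right) = - \frac{1069}{3006}$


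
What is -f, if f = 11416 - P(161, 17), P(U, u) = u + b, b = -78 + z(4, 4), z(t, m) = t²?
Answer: -11461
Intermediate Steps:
b = -62 (b = -78 + 4² = -78 + 16 = -62)
P(U, u) = -62 + u (P(U, u) = u - 62 = -62 + u)
f = 11461 (f = 11416 - (-62 + 17) = 11416 - 1*(-45) = 11416 + 45 = 11461)
-f = -1*11461 = -11461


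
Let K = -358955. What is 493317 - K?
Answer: 852272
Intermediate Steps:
493317 - K = 493317 - 1*(-358955) = 493317 + 358955 = 852272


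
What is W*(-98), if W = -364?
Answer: 35672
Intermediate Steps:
W*(-98) = -364*(-98) = 35672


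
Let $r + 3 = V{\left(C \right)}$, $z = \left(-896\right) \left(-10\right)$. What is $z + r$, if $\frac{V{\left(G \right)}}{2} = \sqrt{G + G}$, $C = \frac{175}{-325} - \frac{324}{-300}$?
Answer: $8957 + \frac{8 \sqrt{286}}{65} \approx 8959.1$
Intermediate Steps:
$C = \frac{176}{325}$ ($C = 175 \left(- \frac{1}{325}\right) - - \frac{27}{25} = - \frac{7}{13} + \frac{27}{25} = \frac{176}{325} \approx 0.54154$)
$z = 8960$
$V{\left(G \right)} = 2 \sqrt{2} \sqrt{G}$ ($V{\left(G \right)} = 2 \sqrt{G + G} = 2 \sqrt{2 G} = 2 \sqrt{2} \sqrt{G}$)
$r = -3 + \frac{8 \sqrt{286}}{65}$ ($r = -3 + 2 \sqrt{2} \sqrt{\frac{176}{325}} = -3 + 2 \sqrt{2} \frac{4 \sqrt{143}}{65} = -3 + \frac{8 \sqrt{286}}{65} \approx -0.91858$)
$z + r = 8960 - \left(3 - \frac{8 \sqrt{286}}{65}\right) = 8957 + \frac{8 \sqrt{286}}{65}$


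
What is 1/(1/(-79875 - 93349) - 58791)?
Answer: -173224/10184012185 ≈ -1.7009e-5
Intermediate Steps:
1/(1/(-79875 - 93349) - 58791) = 1/(1/(-173224) - 58791) = 1/(-1/173224 - 58791) = 1/(-10184012185/173224) = -173224/10184012185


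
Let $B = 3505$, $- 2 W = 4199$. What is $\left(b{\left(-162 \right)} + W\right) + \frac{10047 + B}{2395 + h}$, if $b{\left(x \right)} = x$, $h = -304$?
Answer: $- \frac{9430489}{4182} \approx -2255.0$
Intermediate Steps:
$W = - \frac{4199}{2}$ ($W = \left(- \frac{1}{2}\right) 4199 = - \frac{4199}{2} \approx -2099.5$)
$\left(b{\left(-162 \right)} + W\right) + \frac{10047 + B}{2395 + h} = \left(-162 - \frac{4199}{2}\right) + \frac{10047 + 3505}{2395 - 304} = - \frac{4523}{2} + \frac{13552}{2091} = - \frac{9430489}{4182}$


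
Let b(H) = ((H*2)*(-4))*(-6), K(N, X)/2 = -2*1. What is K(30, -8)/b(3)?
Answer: -1/36 ≈ -0.027778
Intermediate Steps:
K(N, X) = -4 (K(N, X) = 2*(-2*1) = 2*(-2) = -4)
b(H) = 48*H (b(H) = ((2*H)*(-4))*(-6) = -8*H*(-6) = 48*H)
K(30, -8)/b(3) = -4/(48*3) = -4/144 = -4*1/144 = -1/36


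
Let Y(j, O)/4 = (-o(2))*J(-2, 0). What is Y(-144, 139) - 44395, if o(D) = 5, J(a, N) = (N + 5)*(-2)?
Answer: -44195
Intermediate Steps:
J(a, N) = -10 - 2*N (J(a, N) = (5 + N)*(-2) = -10 - 2*N)
Y(j, O) = 200 (Y(j, O) = 4*((-1*5)*(-10 - 2*0)) = 4*(-5*(-10 + 0)) = 4*(-5*(-10)) = 4*50 = 200)
Y(-144, 139) - 44395 = 200 - 44395 = -44195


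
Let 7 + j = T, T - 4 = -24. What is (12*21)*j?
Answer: -6804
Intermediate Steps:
T = -20 (T = 4 - 24 = -20)
j = -27 (j = -7 - 20 = -27)
(12*21)*j = (12*21)*(-27) = 252*(-27) = -6804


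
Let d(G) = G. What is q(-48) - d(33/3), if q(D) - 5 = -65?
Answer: -71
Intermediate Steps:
q(D) = -60 (q(D) = 5 - 65 = -60)
q(-48) - d(33/3) = -60 - 33/3 = -60 - 1*11 = -60 - 11 = -71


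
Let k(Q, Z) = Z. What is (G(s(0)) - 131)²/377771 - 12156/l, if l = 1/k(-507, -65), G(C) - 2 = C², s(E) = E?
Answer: 298491994581/377771 ≈ 7.9014e+5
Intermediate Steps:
G(C) = 2 + C²
l = -1/65 (l = 1/(-65) = -1/65 ≈ -0.015385)
(G(s(0)) - 131)²/377771 - 12156/l = ((2 + 0²) - 131)²/377771 - 12156/(-1/65) = ((2 + 0) - 131)²*(1/377771) - 12156*(-65) = (2 - 131)²*(1/377771) + 790140 = (-129)²*(1/377771) + 790140 = 16641*(1/377771) + 790140 = 16641/377771 + 790140 = 298491994581/377771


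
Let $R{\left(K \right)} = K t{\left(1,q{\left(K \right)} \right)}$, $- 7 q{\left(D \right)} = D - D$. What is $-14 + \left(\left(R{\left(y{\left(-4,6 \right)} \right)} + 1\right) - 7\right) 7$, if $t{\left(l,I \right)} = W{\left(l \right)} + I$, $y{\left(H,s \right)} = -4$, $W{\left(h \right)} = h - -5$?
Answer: $-224$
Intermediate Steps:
$W{\left(h \right)} = 5 + h$ ($W{\left(h \right)} = h + 5 = 5 + h$)
$q{\left(D \right)} = 0$ ($q{\left(D \right)} = - \frac{D - D}{7} = \left(- \frac{1}{7}\right) 0 = 0$)
$t{\left(l,I \right)} = 5 + I + l$ ($t{\left(l,I \right)} = \left(5 + l\right) + I = 5 + I + l$)
$R{\left(K \right)} = 6 K$ ($R{\left(K \right)} = K \left(5 + 0 + 1\right) = K 6 = 6 K$)
$-14 + \left(\left(R{\left(y{\left(-4,6 \right)} \right)} + 1\right) - 7\right) 7 = -14 + \left(\left(6 \left(-4\right) + 1\right) - 7\right) 7 = -14 + \left(\left(-24 + 1\right) - 7\right) 7 = -14 + \left(-23 - 7\right) 7 = -14 - 210 = -224$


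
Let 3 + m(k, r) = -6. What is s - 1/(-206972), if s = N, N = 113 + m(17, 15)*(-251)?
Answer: 490937585/206972 ≈ 2372.0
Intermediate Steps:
m(k, r) = -9 (m(k, r) = -3 - 6 = -9)
N = 2372 (N = 113 - 9*(-251) = 113 + 2259 = 2372)
s = 2372
s - 1/(-206972) = 2372 - 1/(-206972) = 2372 - 1*(-1/206972) = 2372 + 1/206972 = 490937585/206972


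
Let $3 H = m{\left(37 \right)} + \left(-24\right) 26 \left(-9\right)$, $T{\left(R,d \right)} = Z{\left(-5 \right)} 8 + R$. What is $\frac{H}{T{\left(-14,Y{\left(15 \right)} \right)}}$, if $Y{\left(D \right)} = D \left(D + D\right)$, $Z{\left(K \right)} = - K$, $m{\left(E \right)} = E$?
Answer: $\frac{5653}{78} \approx 72.474$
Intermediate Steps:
$Y{\left(D \right)} = 2 D^{2}$ ($Y{\left(D \right)} = D 2 D = 2 D^{2}$)
$T{\left(R,d \right)} = 40 + R$ ($T{\left(R,d \right)} = \left(-1\right) \left(-5\right) 8 + R = 5 \cdot 8 + R = 40 + R$)
$H = \frac{5653}{3}$ ($H = \frac{37 + \left(-24\right) 26 \left(-9\right)}{3} = \frac{37 - -5616}{3} = \frac{37 + 5616}{3} = \frac{1}{3} \cdot 5653 = \frac{5653}{3} \approx 1884.3$)
$\frac{H}{T{\left(-14,Y{\left(15 \right)} \right)}} = \frac{5653}{3 \left(40 - 14\right)} = \frac{5653}{3 \cdot 26} = \frac{5653}{3} \cdot \frac{1}{26} = \frac{5653}{78}$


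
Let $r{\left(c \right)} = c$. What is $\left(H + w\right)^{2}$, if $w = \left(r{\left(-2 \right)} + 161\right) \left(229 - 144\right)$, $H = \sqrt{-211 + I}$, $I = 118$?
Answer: $\left(13515 + i \sqrt{93}\right)^{2} \approx 1.8266 \cdot 10^{8} + 2.61 \cdot 10^{5} i$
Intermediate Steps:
$H = i \sqrt{93}$ ($H = \sqrt{-211 + 118} = \sqrt{-93} = i \sqrt{93} \approx 9.6436 i$)
$w = 13515$ ($w = \left(-2 + 161\right) \left(229 - 144\right) = 159 \cdot 85 = 13515$)
$\left(H + w\right)^{2} = \left(i \sqrt{93} + 13515\right)^{2} = \left(13515 + i \sqrt{93}\right)^{2}$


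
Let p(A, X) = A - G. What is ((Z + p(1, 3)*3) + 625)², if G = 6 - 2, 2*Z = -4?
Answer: 376996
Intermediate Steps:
Z = -2 (Z = (½)*(-4) = -2)
G = 4
p(A, X) = -4 + A (p(A, X) = A - 1*4 = A - 4 = -4 + A)
((Z + p(1, 3)*3) + 625)² = ((-2 + (-4 + 1)*3) + 625)² = ((-2 - 3*3) + 625)² = ((-2 - 9) + 625)² = (-11 + 625)² = 614² = 376996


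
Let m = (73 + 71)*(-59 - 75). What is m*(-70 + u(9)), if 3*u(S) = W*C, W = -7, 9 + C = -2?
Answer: 855456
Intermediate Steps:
C = -11 (C = -9 - 2 = -11)
m = -19296 (m = 144*(-134) = -19296)
u(S) = 77/3 (u(S) = (-7*(-11))/3 = (⅓)*77 = 77/3)
m*(-70 + u(9)) = -19296*(-70 + 77/3) = -19296*(-133/3) = 855456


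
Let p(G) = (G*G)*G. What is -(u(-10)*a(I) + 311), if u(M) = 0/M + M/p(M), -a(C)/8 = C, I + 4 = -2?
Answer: -7787/25 ≈ -311.48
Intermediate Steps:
I = -6 (I = -4 - 2 = -6)
a(C) = -8*C
p(G) = G**3 (p(G) = G**2*G = G**3)
u(M) = M**(-2) (u(M) = 0/M + M/(M**3) = 0 + M/M**3 = 0 + M**(-2) = M**(-2))
-(u(-10)*a(I) + 311) = -((-8*(-6))/(-10)**2 + 311) = -((1/100)*48 + 311) = -(12/25 + 311) = -1*7787/25 = -7787/25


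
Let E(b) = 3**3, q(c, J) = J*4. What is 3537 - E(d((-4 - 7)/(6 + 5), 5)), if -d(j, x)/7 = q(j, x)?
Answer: 3510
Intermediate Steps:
q(c, J) = 4*J
d(j, x) = -28*x
E(b) = 27
3537 - E(d((-4 - 7)/(6 + 5), 5)) = 3537 - 1*27 = 3537 - 27 = 3510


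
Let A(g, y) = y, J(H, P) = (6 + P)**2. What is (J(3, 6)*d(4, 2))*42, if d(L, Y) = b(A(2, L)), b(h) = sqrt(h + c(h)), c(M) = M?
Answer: 12096*sqrt(2) ≈ 17106.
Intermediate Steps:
b(h) = sqrt(2)*sqrt(h) (b(h) = sqrt(h + h) = sqrt(2*h) = sqrt(2)*sqrt(h))
d(L, Y) = sqrt(2)*sqrt(L)
(J(3, 6)*d(4, 2))*42 = ((6 + 6)**2*(sqrt(2)*sqrt(4)))*42 = (12**2*(sqrt(2)*2))*42 = (144*(2*sqrt(2)))*42 = (288*sqrt(2))*42 = 12096*sqrt(2)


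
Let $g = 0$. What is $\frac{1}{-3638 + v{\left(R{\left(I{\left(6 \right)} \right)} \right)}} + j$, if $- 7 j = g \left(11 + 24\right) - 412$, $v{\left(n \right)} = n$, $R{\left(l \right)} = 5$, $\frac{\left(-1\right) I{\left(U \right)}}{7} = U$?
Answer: $\frac{213827}{3633} \approx 58.857$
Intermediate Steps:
$I{\left(U \right)} = - 7 U$
$j = \frac{412}{7}$ ($j = - \frac{0 \left(11 + 24\right) - 412}{7} = - \frac{0 \cdot 35 - 412}{7} = - \frac{0 - 412}{7} = \left(- \frac{1}{7}\right) \left(-412\right) = \frac{412}{7} \approx 58.857$)
$\frac{1}{-3638 + v{\left(R{\left(I{\left(6 \right)} \right)} \right)}} + j = \frac{1}{-3638 + 5} + \frac{412}{7} = \frac{1}{-3633} + \frac{412}{7} = - \frac{1}{3633} + \frac{412}{7} = \frac{213827}{3633}$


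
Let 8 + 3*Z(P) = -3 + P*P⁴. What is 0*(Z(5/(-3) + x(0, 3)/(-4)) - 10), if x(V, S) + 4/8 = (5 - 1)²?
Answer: 0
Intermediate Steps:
x(V, S) = 31/2 (x(V, S) = -½ + (5 - 1)² = -½ + 4² = -½ + 16 = 31/2)
Z(P) = -11/3 + P⁵/3 (Z(P) = -8/3 + (-3 + P*P⁴)/3 = -8/3 + (-3 + P⁵)/3 = -8/3 + (-1 + P⁵/3) = -11/3 + P⁵/3)
0*(Z(5/(-3) + x(0, 3)/(-4)) - 10) = 0*((-11/3 + (5/(-3) + (31/2)/(-4))⁵/3) - 10) = 0*((-11/3 + (5*(-⅓) + (31/2)*(-¼))⁵/3) - 10) = 0*((-11/3 + (-5/3 - 31/8)⁵/3) - 10) = 0*((-11/3 + (-133/24)⁵/3) - 10) = 0*((-11/3 + (⅓)*(-41615795893/7962624)) - 10) = 0*((-11/3 - 41615795893/23887872) - 10) = 0*(-41703384757/23887872 - 10) = 0*(-41942263477/23887872) = 0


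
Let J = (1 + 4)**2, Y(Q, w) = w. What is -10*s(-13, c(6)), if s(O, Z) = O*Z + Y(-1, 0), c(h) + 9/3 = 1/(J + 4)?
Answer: -11180/29 ≈ -385.52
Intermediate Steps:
J = 25 (J = 5**2 = 25)
c(h) = -86/29 (c(h) = -3 + 1/(25 + 4) = -3 + 1/29 = -86/29)
s(O, Z) = O*Z (s(O, Z) = O*Z + 0 = O*Z)
-10*s(-13, c(6)) = -(-130)*(-86)/29 = -10*1118/29 = -11180/29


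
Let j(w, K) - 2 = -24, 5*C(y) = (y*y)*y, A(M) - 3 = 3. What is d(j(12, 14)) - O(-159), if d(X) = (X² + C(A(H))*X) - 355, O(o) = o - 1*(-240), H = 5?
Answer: -4512/5 ≈ -902.40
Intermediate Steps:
A(M) = 6 (A(M) = 3 + 3 = 6)
O(o) = 240 + o (O(o) = o + 240 = 240 + o)
C(y) = y³/5 (C(y) = ((y*y)*y)/5 = (y²*y)/5 = y³/5)
j(w, K) = -22 (j(w, K) = 2 - 24 = -22)
d(X) = -355 + X² + 216*X/5 (d(X) = (X² + ((⅕)*6³)*X) - 355 = (X² + ((⅕)*216)*X) - 355 = (X² + 216*X/5) - 355 = -355 + X² + 216*X/5)
d(j(12, 14)) - O(-159) = (-355 + (-22)² + (216/5)*(-22)) - (240 - 159) = (-355 + 484 - 4752/5) - 1*81 = -4107/5 - 81 = -4512/5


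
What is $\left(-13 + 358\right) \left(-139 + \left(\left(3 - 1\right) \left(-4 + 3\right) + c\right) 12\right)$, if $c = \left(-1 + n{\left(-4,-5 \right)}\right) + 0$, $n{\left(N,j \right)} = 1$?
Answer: $-56235$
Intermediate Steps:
$c = 0$ ($c = \left(-1 + 1\right) + 0 = 0 + 0 = 0$)
$\left(-13 + 358\right) \left(-139 + \left(\left(3 - 1\right) \left(-4 + 3\right) + c\right) 12\right) = \left(-13 + 358\right) \left(-139 + \left(\left(3 - 1\right) \left(-4 + 3\right) + 0\right) 12\right) = 345 \left(-139 + \left(2 \left(-1\right) + 0\right) 12\right) = 345 \left(-139 + \left(-2 + 0\right) 12\right) = 345 \left(-139 - 24\right) = 345 \left(-163\right) = -56235$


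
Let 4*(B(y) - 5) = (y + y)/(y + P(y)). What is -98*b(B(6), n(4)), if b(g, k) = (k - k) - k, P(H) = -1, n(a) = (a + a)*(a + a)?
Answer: 6272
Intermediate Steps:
n(a) = 4*a² (n(a) = (2*a)*(2*a) = 4*a²)
B(y) = 5 + y/(2*(-1 + y)) (B(y) = 5 + ((y + y)/(y - 1))/4 = 5 + ((2*y)/(-1 + y))/4 = 5 + (2*y/(-1 + y))/4 = 5 + y/(2*(-1 + y)))
b(g, k) = -k (b(g, k) = 0 - k = -k)
-98*b(B(6), n(4)) = -(-98)*4*4² = -(-98)*4*16 = -(-98)*64 = -98*(-64) = 6272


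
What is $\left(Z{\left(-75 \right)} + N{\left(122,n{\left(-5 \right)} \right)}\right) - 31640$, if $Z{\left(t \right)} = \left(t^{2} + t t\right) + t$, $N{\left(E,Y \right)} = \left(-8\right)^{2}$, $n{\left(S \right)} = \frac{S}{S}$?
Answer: $-20401$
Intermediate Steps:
$n{\left(S \right)} = 1$
$N{\left(E,Y \right)} = 64$
$Z{\left(t \right)} = t + 2 t^{2}$ ($Z{\left(t \right)} = \left(t^{2} + t^{2}\right) + t = 2 t^{2} + t = t + 2 t^{2}$)
$\left(Z{\left(-75 \right)} + N{\left(122,n{\left(-5 \right)} \right)}\right) - 31640 = \left(- 75 \left(1 + 2 \left(-75\right)\right) + 64\right) - 31640 = \left(- 75 \left(1 - 150\right) + 64\right) - 31640 = \left(\left(-75\right) \left(-149\right) + 64\right) - 31640 = \left(11175 + 64\right) - 31640 = 11239 - 31640 = -20401$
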